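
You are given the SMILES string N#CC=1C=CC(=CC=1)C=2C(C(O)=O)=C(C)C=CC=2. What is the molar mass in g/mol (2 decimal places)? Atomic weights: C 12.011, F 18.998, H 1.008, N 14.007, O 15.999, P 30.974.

First, the molecular formula is C15H11NO2 (counting implicit H from valence).
  C: 15 × 12.011 = 180.165
  H: 11 × 1.008 = 11.088
  N: 1 × 14.007 = 14.007
  O: 2 × 15.999 = 31.998
Sum: 15×12.011 + 11×1.008 + 1×14.007 + 2×15.999 = 237.258 → 237.26 g/mol.

237.26 g/mol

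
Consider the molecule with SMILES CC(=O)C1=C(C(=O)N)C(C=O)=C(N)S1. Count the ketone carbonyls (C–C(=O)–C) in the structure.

The ketone motif appears at heavy-atom position 2 in the SMILES.
Other groups present: 1 aldehyde, 1 amide, 1 primary amine.
Ketone count: 1.

1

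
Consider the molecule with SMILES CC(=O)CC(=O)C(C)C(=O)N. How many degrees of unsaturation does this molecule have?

3

Degree of unsaturation = (number of rings) + (number of π bonds).
Ring closures in the SMILES: 0.
π bonds: 3 double bonds (each 1 DoU) → 3 DoU from unsaturation.
Total DoU = 0 + 3 = 3.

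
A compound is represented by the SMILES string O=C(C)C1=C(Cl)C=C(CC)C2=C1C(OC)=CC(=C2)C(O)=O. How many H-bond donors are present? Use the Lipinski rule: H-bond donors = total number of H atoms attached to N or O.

1

Donors: find every N or O and count the H atoms it carries.
  atom 1 (O): bond orders sum to 2 → 0 H
  atom 14 (O): bond orders sum to 2 → 0 H
  atom 20 (O): bond orders sum to 1 → 1 H
  atom 21 (O): bond orders sum to 2 → 0 H
Lipinski HBD = 1.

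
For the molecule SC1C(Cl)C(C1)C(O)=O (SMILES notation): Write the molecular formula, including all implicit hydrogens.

Walk through each heavy atom and fill implicit hydrogens from standard valence (C 4, N 3, O 2, S 2, halogen 1):
  atom 1: S, bond orders sum to 1 (valence 2) → 1 H
  atom 2: C, bond orders sum to 3 (valence 4) → 1 H
  atom 3: C, bond orders sum to 3 (valence 4) → 1 H
  atom 4: Cl (halogen, monovalent) → 0 H
  atom 5: C, bond orders sum to 3 (valence 4) → 1 H
  atom 6: C, bond orders sum to 2 (valence 4) → 2 H
  atom 7: C, bond orders sum to 4 (valence 4) → 0 H
  atom 8: O, bond orders sum to 1 (valence 2) → 1 H
  atom 9: O, bond orders sum to 2 (valence 2) → 0 H
Totals → C:5, H:7, Cl:1, O:2, S:1.

C5H7ClO2S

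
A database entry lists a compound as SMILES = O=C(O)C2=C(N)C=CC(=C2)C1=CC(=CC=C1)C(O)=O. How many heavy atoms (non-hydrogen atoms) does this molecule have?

Every atom symbol written in the SMILES (organic subset) is one heavy atom; implicit H are not written.
Heavy atoms by element → C:14, N:1, O:4.
Total: 19.

19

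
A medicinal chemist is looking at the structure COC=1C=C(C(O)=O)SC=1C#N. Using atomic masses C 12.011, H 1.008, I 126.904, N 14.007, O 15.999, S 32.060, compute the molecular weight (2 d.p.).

First, the molecular formula is C7H5NO3S (counting implicit H from valence).
  C: 7 × 12.011 = 84.077
  H: 5 × 1.008 = 5.040
  N: 1 × 14.007 = 14.007
  O: 3 × 15.999 = 47.997
  S: 1 × 32.060 = 32.060
Sum: 7×12.011 + 5×1.008 + 1×14.007 + 3×15.999 + 1×32.060 = 183.181 → 183.18 g/mol.

183.18 g/mol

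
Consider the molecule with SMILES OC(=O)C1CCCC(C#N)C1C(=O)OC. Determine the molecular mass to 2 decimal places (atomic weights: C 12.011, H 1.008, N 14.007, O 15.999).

211.22 g/mol

First, the molecular formula is C10H13NO4 (counting implicit H from valence).
  C: 10 × 12.011 = 120.110
  H: 13 × 1.008 = 13.104
  N: 1 × 14.007 = 14.007
  O: 4 × 15.999 = 63.996
Sum: 10×12.011 + 13×1.008 + 1×14.007 + 4×15.999 = 211.217 → 211.22 g/mol.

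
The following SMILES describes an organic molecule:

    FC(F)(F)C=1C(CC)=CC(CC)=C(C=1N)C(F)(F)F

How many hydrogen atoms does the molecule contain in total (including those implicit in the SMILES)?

Walk through each heavy atom and fill implicit hydrogens from standard valence (C 4, N 3, O 2, S 2, halogen 1):
  atom 1: F (halogen, monovalent) → 0 H
  atom 2: C, bond orders sum to 4 (valence 4) → 0 H
  atom 3: F (halogen, monovalent) → 0 H
  atom 4: F (halogen, monovalent) → 0 H
  atom 5: C, bond orders sum to 4 (valence 4) → 0 H
  atom 6: C, bond orders sum to 4 (valence 4) → 0 H
  atom 7: C, bond orders sum to 2 (valence 4) → 2 H
  atom 8: C, bond orders sum to 1 (valence 4) → 3 H
  atom 9: C, bond orders sum to 3 (valence 4) → 1 H
  atom 10: C, bond orders sum to 4 (valence 4) → 0 H
  atom 11: C, bond orders sum to 2 (valence 4) → 2 H
  atom 12: C, bond orders sum to 1 (valence 4) → 3 H
  atom 13: C, bond orders sum to 4 (valence 4) → 0 H
  atom 14: C, bond orders sum to 4 (valence 4) → 0 H
  atom 15: N, bond orders sum to 1 (valence 3) → 2 H
  atom 16: C, bond orders sum to 4 (valence 4) → 0 H
  atom 17: F (halogen, monovalent) → 0 H
  atom 18: F (halogen, monovalent) → 0 H
  atom 19: F (halogen, monovalent) → 0 H
Total hydrogens: 13.

13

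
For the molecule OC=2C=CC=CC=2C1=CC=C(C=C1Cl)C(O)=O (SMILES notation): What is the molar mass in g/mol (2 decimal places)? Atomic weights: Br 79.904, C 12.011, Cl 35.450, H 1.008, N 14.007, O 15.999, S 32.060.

248.66 g/mol

First, the molecular formula is C13H9ClO3 (counting implicit H from valence).
  C: 13 × 12.011 = 156.143
  Cl: 1 × 35.450 = 35.450
  H: 9 × 1.008 = 9.072
  O: 3 × 15.999 = 47.997
Sum: 13×12.011 + 1×35.450 + 9×1.008 + 3×15.999 = 248.662 → 248.66 g/mol.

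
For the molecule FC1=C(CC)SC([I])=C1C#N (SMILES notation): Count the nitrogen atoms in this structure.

Scan the SMILES for N atoms (remember two-letter symbols like Cl and Br are single atoms).
Nitrogen count: 1.

1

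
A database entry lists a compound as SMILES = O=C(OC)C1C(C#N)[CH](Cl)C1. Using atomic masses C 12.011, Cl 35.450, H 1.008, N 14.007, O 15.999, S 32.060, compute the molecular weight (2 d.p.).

First, the molecular formula is C7H8ClNO2 (counting implicit H from valence).
  C: 7 × 12.011 = 84.077
  Cl: 1 × 35.450 = 35.450
  H: 8 × 1.008 = 8.064
  N: 1 × 14.007 = 14.007
  O: 2 × 15.999 = 31.998
Sum: 7×12.011 + 1×35.450 + 8×1.008 + 1×14.007 + 2×15.999 = 173.596 → 173.60 g/mol.

173.60 g/mol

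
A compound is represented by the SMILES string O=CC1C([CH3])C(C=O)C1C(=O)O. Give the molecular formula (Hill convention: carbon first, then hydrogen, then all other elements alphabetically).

Walk through each heavy atom and fill implicit hydrogens from standard valence (C 4, N 3, O 2, S 2, halogen 1):
  atom 1: O, bond orders sum to 2 (valence 2) → 0 H
  atom 2: C, bond orders sum to 3 (valence 4) → 1 H
  atom 3: C, bond orders sum to 3 (valence 4) → 1 H
  atom 4: C, bond orders sum to 3 (valence 4) → 1 H
  atom 5: C with explicit H count 3
  atom 6: C, bond orders sum to 3 (valence 4) → 1 H
  atom 7: C, bond orders sum to 3 (valence 4) → 1 H
  atom 8: O, bond orders sum to 2 (valence 2) → 0 H
  atom 9: C, bond orders sum to 3 (valence 4) → 1 H
  atom 10: C, bond orders sum to 4 (valence 4) → 0 H
  atom 11: O, bond orders sum to 2 (valence 2) → 0 H
  atom 12: O, bond orders sum to 1 (valence 2) → 1 H
Totals → C:8, H:10, O:4.
In Hill order: C8H10O4.

C8H10O4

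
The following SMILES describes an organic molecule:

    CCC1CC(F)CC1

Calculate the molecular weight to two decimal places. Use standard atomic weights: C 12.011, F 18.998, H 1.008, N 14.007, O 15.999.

116.18 g/mol

First, the molecular formula is C7H13F (counting implicit H from valence).
  C: 7 × 12.011 = 84.077
  F: 1 × 18.998 = 18.998
  H: 13 × 1.008 = 13.104
Sum: 7×12.011 + 1×18.998 + 13×1.008 = 116.179 → 116.18 g/mol.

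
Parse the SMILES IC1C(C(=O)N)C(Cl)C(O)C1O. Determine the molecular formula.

C6H9ClINO3

Walk through each heavy atom and fill implicit hydrogens from standard valence (C 4, N 3, O 2, S 2, halogen 1):
  atom 1: I (halogen, monovalent) → 0 H
  atom 2: C, bond orders sum to 3 (valence 4) → 1 H
  atom 3: C, bond orders sum to 3 (valence 4) → 1 H
  atom 4: C, bond orders sum to 4 (valence 4) → 0 H
  atom 5: O, bond orders sum to 2 (valence 2) → 0 H
  atom 6: N, bond orders sum to 1 (valence 3) → 2 H
  atom 7: C, bond orders sum to 3 (valence 4) → 1 H
  atom 8: Cl (halogen, monovalent) → 0 H
  atom 9: C, bond orders sum to 3 (valence 4) → 1 H
  atom 10: O, bond orders sum to 1 (valence 2) → 1 H
  atom 11: C, bond orders sum to 3 (valence 4) → 1 H
  atom 12: O, bond orders sum to 1 (valence 2) → 1 H
Totals → C:6, H:9, Cl:1, I:1, N:1, O:3.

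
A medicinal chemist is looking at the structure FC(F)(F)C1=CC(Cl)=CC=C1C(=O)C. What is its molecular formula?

C9H6ClF3O

Walk through each heavy atom and fill implicit hydrogens from standard valence (C 4, N 3, O 2, S 2, halogen 1):
  atom 1: F (halogen, monovalent) → 0 H
  atom 2: C, bond orders sum to 4 (valence 4) → 0 H
  atom 3: F (halogen, monovalent) → 0 H
  atom 4: F (halogen, monovalent) → 0 H
  atom 5: C, bond orders sum to 4 (valence 4) → 0 H
  atom 6: C, bond orders sum to 3 (valence 4) → 1 H
  atom 7: C, bond orders sum to 4 (valence 4) → 0 H
  atom 8: Cl (halogen, monovalent) → 0 H
  atom 9: C, bond orders sum to 3 (valence 4) → 1 H
  atom 10: C, bond orders sum to 3 (valence 4) → 1 H
  atom 11: C, bond orders sum to 4 (valence 4) → 0 H
  atom 12: C, bond orders sum to 4 (valence 4) → 0 H
  atom 13: O, bond orders sum to 2 (valence 2) → 0 H
  atom 14: C, bond orders sum to 1 (valence 4) → 3 H
Totals → C:9, H:6, Cl:1, F:3, O:1.
In Hill order: C9H6ClF3O.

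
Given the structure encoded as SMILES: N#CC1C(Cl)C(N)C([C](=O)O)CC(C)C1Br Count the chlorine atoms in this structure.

1

Scan the SMILES for Cl atoms (remember two-letter symbols like Cl and Br are single atoms).
Chlorine count: 1.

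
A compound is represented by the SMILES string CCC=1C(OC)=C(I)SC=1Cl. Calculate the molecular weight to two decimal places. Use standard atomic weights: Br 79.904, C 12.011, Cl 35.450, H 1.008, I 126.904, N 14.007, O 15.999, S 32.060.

First, the molecular formula is C7H8ClIOS (counting implicit H from valence).
  C: 7 × 12.011 = 84.077
  Cl: 1 × 35.450 = 35.450
  H: 8 × 1.008 = 8.064
  I: 1 × 126.904 = 126.904
  O: 1 × 15.999 = 15.999
  S: 1 × 32.060 = 32.060
Sum: 7×12.011 + 1×35.450 + 8×1.008 + 1×126.904 + 1×15.999 + 1×32.060 = 302.554 → 302.55 g/mol.

302.55 g/mol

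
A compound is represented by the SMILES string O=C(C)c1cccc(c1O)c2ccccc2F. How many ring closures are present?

In SMILES, each pair of matching ring-closure digits denotes one ring-closing bond; the number of such bonds equals the number of independent rings.
Ring-closure bonds here: 2.

2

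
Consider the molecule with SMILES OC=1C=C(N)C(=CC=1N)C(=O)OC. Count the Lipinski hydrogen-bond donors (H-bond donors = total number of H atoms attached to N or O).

5

Donors: find every N or O and count the H atoms it carries.
  atom 1 (O): bond orders sum to 1 → 1 H
  atom 5 (N): bond orders sum to 1 → 2 H
  atom 9 (N): bond orders sum to 1 → 2 H
  atom 11 (O): bond orders sum to 2 → 0 H
  atom 12 (O): bond orders sum to 2 → 0 H
Lipinski HBD = 5.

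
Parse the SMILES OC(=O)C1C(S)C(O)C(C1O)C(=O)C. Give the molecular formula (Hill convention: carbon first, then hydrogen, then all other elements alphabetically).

Walk through each heavy atom and fill implicit hydrogens from standard valence (C 4, N 3, O 2, S 2, halogen 1):
  atom 1: O, bond orders sum to 1 (valence 2) → 1 H
  atom 2: C, bond orders sum to 4 (valence 4) → 0 H
  atom 3: O, bond orders sum to 2 (valence 2) → 0 H
  atom 4: C, bond orders sum to 3 (valence 4) → 1 H
  atom 5: C, bond orders sum to 3 (valence 4) → 1 H
  atom 6: S, bond orders sum to 1 (valence 2) → 1 H
  atom 7: C, bond orders sum to 3 (valence 4) → 1 H
  atom 8: O, bond orders sum to 1 (valence 2) → 1 H
  atom 9: C, bond orders sum to 3 (valence 4) → 1 H
  atom 10: C, bond orders sum to 3 (valence 4) → 1 H
  atom 11: O, bond orders sum to 1 (valence 2) → 1 H
  atom 12: C, bond orders sum to 4 (valence 4) → 0 H
  atom 13: O, bond orders sum to 2 (valence 2) → 0 H
  atom 14: C, bond orders sum to 1 (valence 4) → 3 H
Totals → C:8, H:12, O:5, S:1.

C8H12O5S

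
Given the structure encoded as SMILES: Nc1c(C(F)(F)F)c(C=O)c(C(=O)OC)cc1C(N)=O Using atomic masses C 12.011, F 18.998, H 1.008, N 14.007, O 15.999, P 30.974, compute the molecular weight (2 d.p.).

290.20 g/mol

First, the molecular formula is C11H9F3N2O4 (counting implicit H from valence).
  C: 11 × 12.011 = 132.121
  F: 3 × 18.998 = 56.994
  H: 9 × 1.008 = 9.072
  N: 2 × 14.007 = 28.014
  O: 4 × 15.999 = 63.996
Sum: 11×12.011 + 3×18.998 + 9×1.008 + 2×14.007 + 4×15.999 = 290.197 → 290.20 g/mol.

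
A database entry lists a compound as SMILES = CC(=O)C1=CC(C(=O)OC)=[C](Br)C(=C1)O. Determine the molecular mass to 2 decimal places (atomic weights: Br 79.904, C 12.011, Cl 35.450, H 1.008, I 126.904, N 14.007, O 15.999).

273.08 g/mol

First, the molecular formula is C10H9BrO4 (counting implicit H from valence).
  Br: 1 × 79.904 = 79.904
  C: 10 × 12.011 = 120.110
  H: 9 × 1.008 = 9.072
  O: 4 × 15.999 = 63.996
Sum: 1×79.904 + 10×12.011 + 9×1.008 + 4×15.999 = 273.082 → 273.08 g/mol.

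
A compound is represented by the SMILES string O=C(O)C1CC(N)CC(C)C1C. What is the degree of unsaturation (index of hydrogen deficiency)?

Molecular formula: C9H17NO2.
DoU = (2C + 2 + N − H − X) / 2, where X is the halogen count and O/S are ignored.
    = (2·9 + 2 + 1 − 17 − 0) / 2 = 4 / 2 = 2.

2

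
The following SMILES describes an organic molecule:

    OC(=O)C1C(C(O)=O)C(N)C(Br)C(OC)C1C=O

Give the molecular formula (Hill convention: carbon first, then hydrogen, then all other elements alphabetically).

C10H14BrNO6

Walk through each heavy atom and fill implicit hydrogens from standard valence (C 4, N 3, O 2, S 2, halogen 1):
  atom 1: O, bond orders sum to 1 (valence 2) → 1 H
  atom 2: C, bond orders sum to 4 (valence 4) → 0 H
  atom 3: O, bond orders sum to 2 (valence 2) → 0 H
  atom 4: C, bond orders sum to 3 (valence 4) → 1 H
  atom 5: C, bond orders sum to 3 (valence 4) → 1 H
  atom 6: C, bond orders sum to 4 (valence 4) → 0 H
  atom 7: O, bond orders sum to 1 (valence 2) → 1 H
  atom 8: O, bond orders sum to 2 (valence 2) → 0 H
  atom 9: C, bond orders sum to 3 (valence 4) → 1 H
  atom 10: N, bond orders sum to 1 (valence 3) → 2 H
  atom 11: C, bond orders sum to 3 (valence 4) → 1 H
  atom 12: Br (halogen, monovalent) → 0 H
  atom 13: C, bond orders sum to 3 (valence 4) → 1 H
  atom 14: O, bond orders sum to 2 (valence 2) → 0 H
  atom 15: C, bond orders sum to 1 (valence 4) → 3 H
  atom 16: C, bond orders sum to 3 (valence 4) → 1 H
  atom 17: C, bond orders sum to 3 (valence 4) → 1 H
  atom 18: O, bond orders sum to 2 (valence 2) → 0 H
Totals → C:10, H:14, Br:1, N:1, O:6.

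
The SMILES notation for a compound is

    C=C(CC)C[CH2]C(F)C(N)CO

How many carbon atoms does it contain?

Count every carbon token in the SMILES (each C, including those in ring-closure positions and inside branches).
Carbon count: 9.

9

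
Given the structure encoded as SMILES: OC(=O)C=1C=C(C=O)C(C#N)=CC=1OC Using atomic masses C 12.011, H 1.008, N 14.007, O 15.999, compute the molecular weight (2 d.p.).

205.17 g/mol

First, the molecular formula is C10H7NO4 (counting implicit H from valence).
  C: 10 × 12.011 = 120.110
  H: 7 × 1.008 = 7.056
  N: 1 × 14.007 = 14.007
  O: 4 × 15.999 = 63.996
Sum: 10×12.011 + 7×1.008 + 1×14.007 + 4×15.999 = 205.169 → 205.17 g/mol.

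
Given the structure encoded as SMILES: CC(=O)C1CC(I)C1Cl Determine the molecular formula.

Walk through each heavy atom and fill implicit hydrogens from standard valence (C 4, N 3, O 2, S 2, halogen 1):
  atom 1: C, bond orders sum to 1 (valence 4) → 3 H
  atom 2: C, bond orders sum to 4 (valence 4) → 0 H
  atom 3: O, bond orders sum to 2 (valence 2) → 0 H
  atom 4: C, bond orders sum to 3 (valence 4) → 1 H
  atom 5: C, bond orders sum to 2 (valence 4) → 2 H
  atom 6: C, bond orders sum to 3 (valence 4) → 1 H
  atom 7: I (halogen, monovalent) → 0 H
  atom 8: C, bond orders sum to 3 (valence 4) → 1 H
  atom 9: Cl (halogen, monovalent) → 0 H
Totals → C:6, H:8, Cl:1, I:1, O:1.

C6H8ClIO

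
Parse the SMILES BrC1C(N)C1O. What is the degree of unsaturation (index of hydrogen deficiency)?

Degree of unsaturation = (number of rings) + (number of π bonds).
Ring closures in the SMILES: 1.
π bonds: none → 0 DoU from unsaturation.
Total DoU = 1 + 0 = 1.

1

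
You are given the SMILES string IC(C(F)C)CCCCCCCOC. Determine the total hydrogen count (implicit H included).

22

Walk through each heavy atom and fill implicit hydrogens from standard valence (C 4, N 3, O 2, S 2, halogen 1):
  atom 1: I (halogen, monovalent) → 0 H
  atom 2: C, bond orders sum to 3 (valence 4) → 1 H
  atom 3: C, bond orders sum to 3 (valence 4) → 1 H
  atom 4: F (halogen, monovalent) → 0 H
  atom 5: C, bond orders sum to 1 (valence 4) → 3 H
  atom 6: C, bond orders sum to 2 (valence 4) → 2 H
  atom 7: C, bond orders sum to 2 (valence 4) → 2 H
  atom 8: C, bond orders sum to 2 (valence 4) → 2 H
  atom 9: C, bond orders sum to 2 (valence 4) → 2 H
  atom 10: C, bond orders sum to 2 (valence 4) → 2 H
  atom 11: C, bond orders sum to 2 (valence 4) → 2 H
  atom 12: C, bond orders sum to 2 (valence 4) → 2 H
  atom 13: O, bond orders sum to 2 (valence 2) → 0 H
  atom 14: C, bond orders sum to 1 (valence 4) → 3 H
Total hydrogens: 22.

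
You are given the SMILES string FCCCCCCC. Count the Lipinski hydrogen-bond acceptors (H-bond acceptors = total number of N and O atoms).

0

N atoms: 0; O atoms: 0.
Lipinski HBA = 0 + 0 = 0.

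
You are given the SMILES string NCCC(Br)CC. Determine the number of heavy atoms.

7

Every atom symbol written in the SMILES (organic subset) is one heavy atom; implicit H are not written.
Heavy atoms by element → Br:1, C:5, N:1.
Total: 7.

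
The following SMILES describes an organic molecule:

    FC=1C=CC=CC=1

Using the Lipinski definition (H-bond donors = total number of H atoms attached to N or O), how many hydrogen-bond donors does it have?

Donors: find every N or O and count the H atoms it carries.
  (no N or O atoms present)
Lipinski HBD = 0.

0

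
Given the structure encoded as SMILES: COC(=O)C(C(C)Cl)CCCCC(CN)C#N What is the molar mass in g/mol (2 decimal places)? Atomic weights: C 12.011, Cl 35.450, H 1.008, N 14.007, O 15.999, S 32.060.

First, the molecular formula is C12H21ClN2O2 (counting implicit H from valence).
  C: 12 × 12.011 = 144.132
  Cl: 1 × 35.450 = 35.450
  H: 21 × 1.008 = 21.168
  N: 2 × 14.007 = 28.014
  O: 2 × 15.999 = 31.998
Sum: 12×12.011 + 1×35.450 + 21×1.008 + 2×14.007 + 2×15.999 = 260.762 → 260.76 g/mol.

260.76 g/mol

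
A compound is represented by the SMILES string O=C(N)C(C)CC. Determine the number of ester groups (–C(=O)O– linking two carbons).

0

Scan the SMILES for the ester motif — none present.
Groups that are present: 1 amide.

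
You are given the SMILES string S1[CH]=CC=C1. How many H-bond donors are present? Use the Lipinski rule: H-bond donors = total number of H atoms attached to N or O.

Donors: find every N or O and count the H atoms it carries.
  (no N or O atoms present)
Lipinski HBD = 0.

0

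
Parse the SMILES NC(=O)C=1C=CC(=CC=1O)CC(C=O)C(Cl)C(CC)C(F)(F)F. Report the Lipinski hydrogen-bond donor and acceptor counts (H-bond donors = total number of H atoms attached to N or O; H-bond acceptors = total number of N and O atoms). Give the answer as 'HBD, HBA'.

3, 4

Donors: find every N or O and count the H atoms it carries.
  atom 1 (N): bond orders sum to 1 → 2 H
  atom 3 (O): bond orders sum to 2 → 0 H
  atom 10 (O): bond orders sum to 1 → 1 H
  atom 14 (O): bond orders sum to 2 → 0 H
Lipinski HBD = 3.
Acceptors: N atoms = 1, O atoms = 3 → HBA = 4.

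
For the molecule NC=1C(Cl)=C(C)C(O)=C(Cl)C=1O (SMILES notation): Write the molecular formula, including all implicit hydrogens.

Walk through each heavy atom and fill implicit hydrogens from standard valence (C 4, N 3, O 2, S 2, halogen 1):
  atom 1: N, bond orders sum to 1 (valence 3) → 2 H
  atom 2: C, bond orders sum to 4 (valence 4) → 0 H
  atom 3: C, bond orders sum to 4 (valence 4) → 0 H
  atom 4: Cl (halogen, monovalent) → 0 H
  atom 5: C, bond orders sum to 4 (valence 4) → 0 H
  atom 6: C, bond orders sum to 1 (valence 4) → 3 H
  atom 7: C, bond orders sum to 4 (valence 4) → 0 H
  atom 8: O, bond orders sum to 1 (valence 2) → 1 H
  atom 9: C, bond orders sum to 4 (valence 4) → 0 H
  atom 10: Cl (halogen, monovalent) → 0 H
  atom 11: C, bond orders sum to 4 (valence 4) → 0 H
  atom 12: O, bond orders sum to 1 (valence 2) → 1 H
Totals → C:7, H:7, Cl:2, N:1, O:2.
In Hill order: C7H7Cl2NO2.

C7H7Cl2NO2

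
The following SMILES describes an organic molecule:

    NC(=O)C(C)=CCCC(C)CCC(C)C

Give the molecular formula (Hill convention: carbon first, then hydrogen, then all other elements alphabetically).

Walk through each heavy atom and fill implicit hydrogens from standard valence (C 4, N 3, O 2, S 2, halogen 1):
  atom 1: N, bond orders sum to 1 (valence 3) → 2 H
  atom 2: C, bond orders sum to 4 (valence 4) → 0 H
  atom 3: O, bond orders sum to 2 (valence 2) → 0 H
  atom 4: C, bond orders sum to 4 (valence 4) → 0 H
  atom 5: C, bond orders sum to 1 (valence 4) → 3 H
  atom 6: C, bond orders sum to 3 (valence 4) → 1 H
  atom 7: C, bond orders sum to 2 (valence 4) → 2 H
  atom 8: C, bond orders sum to 2 (valence 4) → 2 H
  atom 9: C, bond orders sum to 3 (valence 4) → 1 H
  atom 10: C, bond orders sum to 1 (valence 4) → 3 H
  atom 11: C, bond orders sum to 2 (valence 4) → 2 H
  atom 12: C, bond orders sum to 2 (valence 4) → 2 H
  atom 13: C, bond orders sum to 3 (valence 4) → 1 H
  atom 14: C, bond orders sum to 1 (valence 4) → 3 H
  atom 15: C, bond orders sum to 1 (valence 4) → 3 H
Totals → C:13, H:25, N:1, O:1.
In Hill order: C13H25NO.

C13H25NO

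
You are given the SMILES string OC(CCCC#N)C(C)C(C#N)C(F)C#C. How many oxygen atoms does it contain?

Scan the SMILES for O atoms (remember two-letter symbols like Cl and Br are single atoms).
Oxygen count: 1.

1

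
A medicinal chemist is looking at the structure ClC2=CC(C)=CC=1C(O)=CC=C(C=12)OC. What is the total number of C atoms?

12

Count every carbon token in the SMILES (each C, including those in ring-closure positions and inside branches).
Carbon count: 12.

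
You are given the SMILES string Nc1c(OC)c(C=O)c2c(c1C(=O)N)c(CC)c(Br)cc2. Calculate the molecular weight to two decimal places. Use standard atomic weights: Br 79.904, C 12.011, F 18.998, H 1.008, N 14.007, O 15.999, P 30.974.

First, the molecular formula is C15H15BrN2O3 (counting implicit H from valence).
  Br: 1 × 79.904 = 79.904
  C: 15 × 12.011 = 180.165
  H: 15 × 1.008 = 15.120
  N: 2 × 14.007 = 28.014
  O: 3 × 15.999 = 47.997
Sum: 1×79.904 + 15×12.011 + 15×1.008 + 2×14.007 + 3×15.999 = 351.200 → 351.20 g/mol.

351.20 g/mol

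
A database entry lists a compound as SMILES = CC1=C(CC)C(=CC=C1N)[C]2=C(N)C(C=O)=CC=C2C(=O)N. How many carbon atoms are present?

Count every carbon token in the SMILES (each C, including those in ring-closure positions and inside branches).
Carbon count: 17.

17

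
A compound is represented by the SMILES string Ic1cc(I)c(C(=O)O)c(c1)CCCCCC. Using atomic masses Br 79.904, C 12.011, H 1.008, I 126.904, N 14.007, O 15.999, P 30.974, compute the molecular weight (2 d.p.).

First, the molecular formula is C13H16I2O2 (counting implicit H from valence).
  C: 13 × 12.011 = 156.143
  H: 16 × 1.008 = 16.128
  I: 2 × 126.904 = 253.808
  O: 2 × 15.999 = 31.998
Sum: 13×12.011 + 16×1.008 + 2×126.904 + 2×15.999 = 458.077 → 458.08 g/mol.

458.08 g/mol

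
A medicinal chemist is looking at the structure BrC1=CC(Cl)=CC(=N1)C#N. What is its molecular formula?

C6H2BrClN2

Walk through each heavy atom and fill implicit hydrogens from standard valence (C 4, N 3, O 2, S 2, halogen 1):
  atom 1: Br (halogen, monovalent) → 0 H
  atom 2: C, bond orders sum to 4 (valence 4) → 0 H
  atom 3: C, bond orders sum to 3 (valence 4) → 1 H
  atom 4: C, bond orders sum to 4 (valence 4) → 0 H
  atom 5: Cl (halogen, monovalent) → 0 H
  atom 6: C, bond orders sum to 3 (valence 4) → 1 H
  atom 7: C, bond orders sum to 4 (valence 4) → 0 H
  atom 8: N, bond orders sum to 3 (valence 3) → 0 H
  atom 9: C, bond orders sum to 4 (valence 4) → 0 H
  atom 10: N, bond orders sum to 3 (valence 3) → 0 H
Totals → C:6, H:2, Br:1, Cl:1, N:2.
In Hill order: C6H2BrClN2.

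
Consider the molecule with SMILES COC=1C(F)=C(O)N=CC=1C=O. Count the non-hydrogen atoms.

12

Every atom symbol written in the SMILES (organic subset) is one heavy atom; implicit H are not written.
Heavy atoms by element → C:7, F:1, N:1, O:3.
Total: 12.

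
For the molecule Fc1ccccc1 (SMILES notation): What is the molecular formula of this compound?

C6H5F

Walk through each heavy atom and fill implicit hydrogens from standard valence (C 4, N 3, O 2, S 2, halogen 1); for lowercase aromatic atoms, an aromatic c carries 1 H when it has two neighbours and 0 H with three, and aromatic n carries 0 H:
  atom 1: F (halogen, monovalent) → 0 H
  atom 2: aromatic c, 3 neighbours → 0 H
  atom 3: aromatic c, 2 neighbours → 1 H
  atom 4: aromatic c, 2 neighbours → 1 H
  atom 5: aromatic c, 2 neighbours → 1 H
  atom 6: aromatic c, 2 neighbours → 1 H
  atom 7: aromatic c, 2 neighbours → 1 H
Totals → C:6, H:5, F:1.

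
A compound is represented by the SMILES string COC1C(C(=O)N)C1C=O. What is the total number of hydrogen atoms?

9

Walk through each heavy atom and fill implicit hydrogens from standard valence (C 4, N 3, O 2, S 2, halogen 1):
  atom 1: C, bond orders sum to 1 (valence 4) → 3 H
  atom 2: O, bond orders sum to 2 (valence 2) → 0 H
  atom 3: C, bond orders sum to 3 (valence 4) → 1 H
  atom 4: C, bond orders sum to 3 (valence 4) → 1 H
  atom 5: C, bond orders sum to 4 (valence 4) → 0 H
  atom 6: O, bond orders sum to 2 (valence 2) → 0 H
  atom 7: N, bond orders sum to 1 (valence 3) → 2 H
  atom 8: C, bond orders sum to 3 (valence 4) → 1 H
  atom 9: C, bond orders sum to 3 (valence 4) → 1 H
  atom 10: O, bond orders sum to 2 (valence 2) → 0 H
Total hydrogens: 9.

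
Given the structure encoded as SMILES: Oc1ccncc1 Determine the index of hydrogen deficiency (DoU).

4

Molecular formula: C5H5NO.
DoU = (2C + 2 + N − H − X) / 2, where X is the halogen count and O/S are ignored.
    = (2·5 + 2 + 1 − 5 − 0) / 2 = 8 / 2 = 4.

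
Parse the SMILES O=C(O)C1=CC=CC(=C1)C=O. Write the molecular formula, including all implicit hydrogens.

C8H6O3

Walk through each heavy atom and fill implicit hydrogens from standard valence (C 4, N 3, O 2, S 2, halogen 1):
  atom 1: O, bond orders sum to 2 (valence 2) → 0 H
  atom 2: C, bond orders sum to 4 (valence 4) → 0 H
  atom 3: O, bond orders sum to 1 (valence 2) → 1 H
  atom 4: C, bond orders sum to 4 (valence 4) → 0 H
  atom 5: C, bond orders sum to 3 (valence 4) → 1 H
  atom 6: C, bond orders sum to 3 (valence 4) → 1 H
  atom 7: C, bond orders sum to 3 (valence 4) → 1 H
  atom 8: C, bond orders sum to 4 (valence 4) → 0 H
  atom 9: C, bond orders sum to 3 (valence 4) → 1 H
  atom 10: C, bond orders sum to 3 (valence 4) → 1 H
  atom 11: O, bond orders sum to 2 (valence 2) → 0 H
Totals → C:8, H:6, O:3.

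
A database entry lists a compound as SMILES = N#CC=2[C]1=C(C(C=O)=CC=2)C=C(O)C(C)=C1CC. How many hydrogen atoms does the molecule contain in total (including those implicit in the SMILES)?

13

Walk through each heavy atom and fill implicit hydrogens from standard valence (C 4, N 3, O 2, S 2, halogen 1):
  atom 1: N, bond orders sum to 3 (valence 3) → 0 H
  atom 2: C, bond orders sum to 4 (valence 4) → 0 H
  atom 3: C, bond orders sum to 4 (valence 4) → 0 H
  atom 4: C with explicit H count 0
  atom 5: C, bond orders sum to 4 (valence 4) → 0 H
  atom 6: C, bond orders sum to 4 (valence 4) → 0 H
  atom 7: C, bond orders sum to 3 (valence 4) → 1 H
  atom 8: O, bond orders sum to 2 (valence 2) → 0 H
  atom 9: C, bond orders sum to 3 (valence 4) → 1 H
  atom 10: C, bond orders sum to 3 (valence 4) → 1 H
  atom 11: C, bond orders sum to 3 (valence 4) → 1 H
  atom 12: C, bond orders sum to 4 (valence 4) → 0 H
  atom 13: O, bond orders sum to 1 (valence 2) → 1 H
  atom 14: C, bond orders sum to 4 (valence 4) → 0 H
  atom 15: C, bond orders sum to 1 (valence 4) → 3 H
  atom 16: C, bond orders sum to 4 (valence 4) → 0 H
  atom 17: C, bond orders sum to 2 (valence 4) → 2 H
  atom 18: C, bond orders sum to 1 (valence 4) → 3 H
Total hydrogens: 13.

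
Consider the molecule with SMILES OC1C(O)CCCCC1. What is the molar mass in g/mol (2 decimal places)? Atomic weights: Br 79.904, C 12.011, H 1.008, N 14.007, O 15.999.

130.19 g/mol

First, the molecular formula is C7H14O2 (counting implicit H from valence).
  C: 7 × 12.011 = 84.077
  H: 14 × 1.008 = 14.112
  O: 2 × 15.999 = 31.998
Sum: 7×12.011 + 14×1.008 + 2×15.999 = 130.187 → 130.19 g/mol.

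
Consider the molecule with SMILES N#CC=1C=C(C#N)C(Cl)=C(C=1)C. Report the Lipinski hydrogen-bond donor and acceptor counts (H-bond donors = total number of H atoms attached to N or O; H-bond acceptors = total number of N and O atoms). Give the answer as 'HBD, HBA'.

0, 2

Donors: find every N or O and count the H atoms it carries.
  atom 1 (N): bond orders sum to 3 → 0 H
  atom 7 (N): bond orders sum to 3 → 0 H
Lipinski HBD = 0.
Acceptors: N atoms = 2, O atoms = 0 → HBA = 2.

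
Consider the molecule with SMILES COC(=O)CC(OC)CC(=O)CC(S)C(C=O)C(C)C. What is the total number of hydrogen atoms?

24

Walk through each heavy atom and fill implicit hydrogens from standard valence (C 4, N 3, O 2, S 2, halogen 1):
  atom 1: C, bond orders sum to 1 (valence 4) → 3 H
  atom 2: O, bond orders sum to 2 (valence 2) → 0 H
  atom 3: C, bond orders sum to 4 (valence 4) → 0 H
  atom 4: O, bond orders sum to 2 (valence 2) → 0 H
  atom 5: C, bond orders sum to 2 (valence 4) → 2 H
  atom 6: C, bond orders sum to 3 (valence 4) → 1 H
  atom 7: O, bond orders sum to 2 (valence 2) → 0 H
  atom 8: C, bond orders sum to 1 (valence 4) → 3 H
  atom 9: C, bond orders sum to 2 (valence 4) → 2 H
  atom 10: C, bond orders sum to 4 (valence 4) → 0 H
  atom 11: O, bond orders sum to 2 (valence 2) → 0 H
  atom 12: C, bond orders sum to 2 (valence 4) → 2 H
  atom 13: C, bond orders sum to 3 (valence 4) → 1 H
  atom 14: S, bond orders sum to 1 (valence 2) → 1 H
  atom 15: C, bond orders sum to 3 (valence 4) → 1 H
  atom 16: C, bond orders sum to 3 (valence 4) → 1 H
  atom 17: O, bond orders sum to 2 (valence 2) → 0 H
  atom 18: C, bond orders sum to 3 (valence 4) → 1 H
  atom 19: C, bond orders sum to 1 (valence 4) → 3 H
  atom 20: C, bond orders sum to 1 (valence 4) → 3 H
Total hydrogens: 24.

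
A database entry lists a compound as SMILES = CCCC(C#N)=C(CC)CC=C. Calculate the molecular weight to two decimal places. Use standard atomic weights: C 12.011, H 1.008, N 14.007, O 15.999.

First, the molecular formula is C11H17N (counting implicit H from valence).
  C: 11 × 12.011 = 132.121
  H: 17 × 1.008 = 17.136
  N: 1 × 14.007 = 14.007
Sum: 11×12.011 + 17×1.008 + 1×14.007 = 163.264 → 163.26 g/mol.

163.26 g/mol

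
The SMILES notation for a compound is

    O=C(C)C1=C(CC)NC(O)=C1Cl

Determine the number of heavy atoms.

Every atom symbol written in the SMILES (organic subset) is one heavy atom; implicit H are not written.
Heavy atoms by element → C:8, Cl:1, N:1, O:2.
Total: 12.

12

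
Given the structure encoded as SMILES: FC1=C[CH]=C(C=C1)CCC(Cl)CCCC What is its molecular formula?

Walk through each heavy atom and fill implicit hydrogens from standard valence (C 4, N 3, O 2, S 2, halogen 1):
  atom 1: F (halogen, monovalent) → 0 H
  atom 2: C, bond orders sum to 4 (valence 4) → 0 H
  atom 3: C, bond orders sum to 3 (valence 4) → 1 H
  atom 4: C with explicit H count 1
  atom 5: C, bond orders sum to 4 (valence 4) → 0 H
  atom 6: C, bond orders sum to 3 (valence 4) → 1 H
  atom 7: C, bond orders sum to 3 (valence 4) → 1 H
  atom 8: C, bond orders sum to 2 (valence 4) → 2 H
  atom 9: C, bond orders sum to 2 (valence 4) → 2 H
  atom 10: C, bond orders sum to 3 (valence 4) → 1 H
  atom 11: Cl (halogen, monovalent) → 0 H
  atom 12: C, bond orders sum to 2 (valence 4) → 2 H
  atom 13: C, bond orders sum to 2 (valence 4) → 2 H
  atom 14: C, bond orders sum to 2 (valence 4) → 2 H
  atom 15: C, bond orders sum to 1 (valence 4) → 3 H
Totals → C:13, H:18, Cl:1, F:1.

C13H18ClF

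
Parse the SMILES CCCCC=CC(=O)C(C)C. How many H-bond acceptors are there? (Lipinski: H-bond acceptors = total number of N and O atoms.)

1

N atoms: 0; O atoms: 1.
Lipinski HBA = 0 + 1 = 1.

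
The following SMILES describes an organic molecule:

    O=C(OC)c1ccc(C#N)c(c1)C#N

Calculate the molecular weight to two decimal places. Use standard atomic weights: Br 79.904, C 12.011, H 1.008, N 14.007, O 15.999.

First, the molecular formula is C10H6N2O2 (counting implicit H from valence).
  C: 10 × 12.011 = 120.110
  H: 6 × 1.008 = 6.048
  N: 2 × 14.007 = 28.014
  O: 2 × 15.999 = 31.998
Sum: 10×12.011 + 6×1.008 + 2×14.007 + 2×15.999 = 186.170 → 186.17 g/mol.

186.17 g/mol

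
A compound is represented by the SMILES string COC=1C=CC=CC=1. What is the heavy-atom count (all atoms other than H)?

8

Every atom symbol written in the SMILES (organic subset) is one heavy atom; implicit H are not written.
Heavy atoms by element → C:7, O:1.
Total: 8.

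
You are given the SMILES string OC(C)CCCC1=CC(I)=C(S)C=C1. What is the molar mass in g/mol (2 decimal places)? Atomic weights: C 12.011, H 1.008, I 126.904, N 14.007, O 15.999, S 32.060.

322.20 g/mol

First, the molecular formula is C11H15IOS (counting implicit H from valence).
  C: 11 × 12.011 = 132.121
  H: 15 × 1.008 = 15.120
  I: 1 × 126.904 = 126.904
  O: 1 × 15.999 = 15.999
  S: 1 × 32.060 = 32.060
Sum: 11×12.011 + 15×1.008 + 1×126.904 + 1×15.999 + 1×32.060 = 322.204 → 322.20 g/mol.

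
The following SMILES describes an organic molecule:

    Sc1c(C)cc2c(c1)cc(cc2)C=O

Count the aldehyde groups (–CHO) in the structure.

The aldehyde motif appears at heavy-atom position 13 in the SMILES.
Other groups present: 1 thiol.
Aldehyde count: 1.

1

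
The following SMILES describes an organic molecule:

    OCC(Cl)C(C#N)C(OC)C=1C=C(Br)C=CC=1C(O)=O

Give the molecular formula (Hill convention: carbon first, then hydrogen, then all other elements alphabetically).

Walk through each heavy atom and fill implicit hydrogens from standard valence (C 4, N 3, O 2, S 2, halogen 1):
  atom 1: O, bond orders sum to 1 (valence 2) → 1 H
  atom 2: C, bond orders sum to 2 (valence 4) → 2 H
  atom 3: C, bond orders sum to 3 (valence 4) → 1 H
  atom 4: Cl (halogen, monovalent) → 0 H
  atom 5: C, bond orders sum to 3 (valence 4) → 1 H
  atom 6: C, bond orders sum to 4 (valence 4) → 0 H
  atom 7: N, bond orders sum to 3 (valence 3) → 0 H
  atom 8: C, bond orders sum to 3 (valence 4) → 1 H
  atom 9: O, bond orders sum to 2 (valence 2) → 0 H
  atom 10: C, bond orders sum to 1 (valence 4) → 3 H
  atom 11: C, bond orders sum to 4 (valence 4) → 0 H
  atom 12: C, bond orders sum to 3 (valence 4) → 1 H
  atom 13: C, bond orders sum to 4 (valence 4) → 0 H
  atom 14: Br (halogen, monovalent) → 0 H
  atom 15: C, bond orders sum to 3 (valence 4) → 1 H
  atom 16: C, bond orders sum to 3 (valence 4) → 1 H
  atom 17: C, bond orders sum to 4 (valence 4) → 0 H
  atom 18: C, bond orders sum to 4 (valence 4) → 0 H
  atom 19: O, bond orders sum to 1 (valence 2) → 1 H
  atom 20: O, bond orders sum to 2 (valence 2) → 0 H
Totals → C:13, H:13, Br:1, Cl:1, N:1, O:4.

C13H13BrClNO4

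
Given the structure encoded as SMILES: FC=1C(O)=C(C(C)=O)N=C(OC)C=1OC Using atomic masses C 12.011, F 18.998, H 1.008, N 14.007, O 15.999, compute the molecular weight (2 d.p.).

First, the molecular formula is C9H10FNO4 (counting implicit H from valence).
  C: 9 × 12.011 = 108.099
  F: 1 × 18.998 = 18.998
  H: 10 × 1.008 = 10.080
  N: 1 × 14.007 = 14.007
  O: 4 × 15.999 = 63.996
Sum: 9×12.011 + 1×18.998 + 10×1.008 + 1×14.007 + 4×15.999 = 215.180 → 215.18 g/mol.

215.18 g/mol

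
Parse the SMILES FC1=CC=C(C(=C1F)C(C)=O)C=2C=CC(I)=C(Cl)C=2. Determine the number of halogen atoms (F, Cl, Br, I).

4

Halogen atoms appear at heavy-atom positions 1, 8, 16, 18 (1×Cl, 2×F, 1×I).
Other groups present: 1 ketone.
Halogen count: 4.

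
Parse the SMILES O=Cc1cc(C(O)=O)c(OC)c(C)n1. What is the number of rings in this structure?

In SMILES, each pair of matching ring-closure digits denotes one ring-closing bond; the number of such bonds equals the number of independent rings.
Ring-closure bonds here: 1.

1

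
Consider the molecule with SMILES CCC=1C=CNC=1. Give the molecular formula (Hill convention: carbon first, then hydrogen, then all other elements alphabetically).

Walk through each heavy atom and fill implicit hydrogens from standard valence (C 4, N 3, O 2, S 2, halogen 1):
  atom 1: C, bond orders sum to 1 (valence 4) → 3 H
  atom 2: C, bond orders sum to 2 (valence 4) → 2 H
  atom 3: C, bond orders sum to 4 (valence 4) → 0 H
  atom 4: C, bond orders sum to 3 (valence 4) → 1 H
  atom 5: C, bond orders sum to 3 (valence 4) → 1 H
  atom 6: N, bond orders sum to 2 (valence 3) → 1 H
  atom 7: C, bond orders sum to 3 (valence 4) → 1 H
Totals → C:6, H:9, N:1.
In Hill order: C6H9N.

C6H9N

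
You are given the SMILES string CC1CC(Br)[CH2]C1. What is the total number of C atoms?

Count every carbon token in the SMILES (each C, including those in ring-closure positions and inside branches).
Carbon count: 6.

6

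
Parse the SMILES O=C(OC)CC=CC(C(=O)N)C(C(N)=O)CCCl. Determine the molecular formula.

C11H17ClN2O4

Walk through each heavy atom and fill implicit hydrogens from standard valence (C 4, N 3, O 2, S 2, halogen 1):
  atom 1: O, bond orders sum to 2 (valence 2) → 0 H
  atom 2: C, bond orders sum to 4 (valence 4) → 0 H
  atom 3: O, bond orders sum to 2 (valence 2) → 0 H
  atom 4: C, bond orders sum to 1 (valence 4) → 3 H
  atom 5: C, bond orders sum to 2 (valence 4) → 2 H
  atom 6: C, bond orders sum to 3 (valence 4) → 1 H
  atom 7: C, bond orders sum to 3 (valence 4) → 1 H
  atom 8: C, bond orders sum to 3 (valence 4) → 1 H
  atom 9: C, bond orders sum to 4 (valence 4) → 0 H
  atom 10: O, bond orders sum to 2 (valence 2) → 0 H
  atom 11: N, bond orders sum to 1 (valence 3) → 2 H
  atom 12: C, bond orders sum to 3 (valence 4) → 1 H
  atom 13: C, bond orders sum to 4 (valence 4) → 0 H
  atom 14: N, bond orders sum to 1 (valence 3) → 2 H
  atom 15: O, bond orders sum to 2 (valence 2) → 0 H
  atom 16: C, bond orders sum to 2 (valence 4) → 2 H
  atom 17: C, bond orders sum to 2 (valence 4) → 2 H
  atom 18: Cl (halogen, monovalent) → 0 H
Totals → C:11, H:17, Cl:1, N:2, O:4.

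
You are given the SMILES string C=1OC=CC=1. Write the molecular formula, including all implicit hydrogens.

Walk through each heavy atom and fill implicit hydrogens from standard valence (C 4, N 3, O 2, S 2, halogen 1):
  atom 1: C, bond orders sum to 3 (valence 4) → 1 H
  atom 2: O, bond orders sum to 2 (valence 2) → 0 H
  atom 3: C, bond orders sum to 3 (valence 4) → 1 H
  atom 4: C, bond orders sum to 3 (valence 4) → 1 H
  atom 5: C, bond orders sum to 3 (valence 4) → 1 H
Totals → C:4, H:4, O:1.
In Hill order: C4H4O.

C4H4O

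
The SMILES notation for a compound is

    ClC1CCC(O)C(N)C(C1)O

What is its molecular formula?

Walk through each heavy atom and fill implicit hydrogens from standard valence (C 4, N 3, O 2, S 2, halogen 1):
  atom 1: Cl (halogen, monovalent) → 0 H
  atom 2: C, bond orders sum to 3 (valence 4) → 1 H
  atom 3: C, bond orders sum to 2 (valence 4) → 2 H
  atom 4: C, bond orders sum to 2 (valence 4) → 2 H
  atom 5: C, bond orders sum to 3 (valence 4) → 1 H
  atom 6: O, bond orders sum to 1 (valence 2) → 1 H
  atom 7: C, bond orders sum to 3 (valence 4) → 1 H
  atom 8: N, bond orders sum to 1 (valence 3) → 2 H
  atom 9: C, bond orders sum to 3 (valence 4) → 1 H
  atom 10: C, bond orders sum to 2 (valence 4) → 2 H
  atom 11: O, bond orders sum to 1 (valence 2) → 1 H
Totals → C:7, H:14, Cl:1, N:1, O:2.
In Hill order: C7H14ClNO2.

C7H14ClNO2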